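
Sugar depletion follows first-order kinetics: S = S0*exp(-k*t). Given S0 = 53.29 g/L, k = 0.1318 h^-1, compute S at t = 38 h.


S = S0 * exp(-k * t)
S = 53.29 * exp(-0.1318 * 38)
S = 0.3561 g/L

0.3561 g/L


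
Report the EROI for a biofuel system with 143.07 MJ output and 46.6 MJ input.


EROI = E_out / E_in
= 143.07 / 46.6
= 3.0702

3.0702


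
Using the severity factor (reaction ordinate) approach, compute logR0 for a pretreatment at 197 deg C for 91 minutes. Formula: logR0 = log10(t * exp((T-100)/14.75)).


logR0 = log10(t * exp((T - 100) / 14.75))
= log10(91 * exp((197 - 100) / 14.75))
= 4.8151

4.8151


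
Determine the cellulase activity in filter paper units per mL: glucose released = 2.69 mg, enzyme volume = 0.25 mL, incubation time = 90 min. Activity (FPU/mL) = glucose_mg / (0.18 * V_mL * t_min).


Activity = glucose_mg / (0.18 mg/umol * V_mL * t_min)
= 2.69 / (0.18 * 0.25 * 90)
= 0.6642 FPU/mL

0.6642 FPU/mL


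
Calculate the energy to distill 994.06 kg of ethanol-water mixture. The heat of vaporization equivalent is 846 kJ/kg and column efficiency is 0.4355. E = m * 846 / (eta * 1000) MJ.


E = m * 846 / (eta * 1000)
= 994.06 * 846 / (0.4355 * 1000)
= 1931.0557 MJ

1931.0557 MJ


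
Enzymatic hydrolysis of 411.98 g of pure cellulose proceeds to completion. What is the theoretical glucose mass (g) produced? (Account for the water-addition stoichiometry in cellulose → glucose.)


glucose = cellulose * 180/162
= 411.98 * 180/162
= 457.7556 g

457.7556 g


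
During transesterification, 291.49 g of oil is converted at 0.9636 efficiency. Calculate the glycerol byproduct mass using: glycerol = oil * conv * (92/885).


glycerol = oil * conv * (92/885)
= 291.49 * 0.9636 * 92 / 885
= 29.1988 g

29.1988 g


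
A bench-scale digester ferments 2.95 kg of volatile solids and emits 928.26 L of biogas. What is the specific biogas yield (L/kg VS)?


Y = V / VS
= 928.26 / 2.95
= 314.6644 L/kg VS

314.6644 L/kg VS


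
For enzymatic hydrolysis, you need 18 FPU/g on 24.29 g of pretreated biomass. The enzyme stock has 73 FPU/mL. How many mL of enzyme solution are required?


V = dosage * m_sub / activity
V = 18 * 24.29 / 73
V = 5.9893 mL

5.9893 mL


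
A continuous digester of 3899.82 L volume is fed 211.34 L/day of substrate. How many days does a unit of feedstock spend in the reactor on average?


HRT = V / Q
= 3899.82 / 211.34
= 18.4528 days

18.4528 days


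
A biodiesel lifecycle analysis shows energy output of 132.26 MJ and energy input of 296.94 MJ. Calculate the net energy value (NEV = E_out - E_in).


NEV = E_out - E_in
= 132.26 - 296.94
= -164.6800 MJ

-164.6800 MJ


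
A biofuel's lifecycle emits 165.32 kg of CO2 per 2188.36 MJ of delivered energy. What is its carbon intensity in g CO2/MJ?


CI = CO2 * 1000 / E
= 165.32 * 1000 / 2188.36
= 75.5452 g CO2/MJ

75.5452 g CO2/MJ


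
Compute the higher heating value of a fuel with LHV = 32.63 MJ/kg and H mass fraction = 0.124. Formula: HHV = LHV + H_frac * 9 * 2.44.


HHV = LHV + H_frac * 9 * 2.44
= 32.63 + 0.124 * 9 * 2.44
= 35.3530 MJ/kg

35.3530 MJ/kg


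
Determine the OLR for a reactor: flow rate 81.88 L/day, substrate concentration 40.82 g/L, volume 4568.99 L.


OLR = Q * S / V
= 81.88 * 40.82 / 4568.99
= 0.7315 g/L/day

0.7315 g/L/day


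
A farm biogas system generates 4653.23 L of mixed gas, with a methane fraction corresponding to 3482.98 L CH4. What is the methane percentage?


CH4% = V_CH4 / V_total * 100
= 3482.98 / 4653.23 * 100
= 74.8508%

74.8508%


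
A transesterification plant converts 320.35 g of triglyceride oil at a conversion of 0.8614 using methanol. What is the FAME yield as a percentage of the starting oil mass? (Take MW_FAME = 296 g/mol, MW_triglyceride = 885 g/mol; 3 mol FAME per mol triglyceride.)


m_FAME = oil * conv * (3 * 296 / 885) = oil * conv * (888/885)
= 320.35 * 0.8614 * 888 / 885
= 276.8849 g
Y = m_FAME / oil * 100 = conv * (888/885) * 100
= 0.8614 * 888 / 885 * 100
= 86.43%

86.43%


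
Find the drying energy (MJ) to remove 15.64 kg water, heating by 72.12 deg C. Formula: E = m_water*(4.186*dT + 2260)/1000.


E = m_water * (4.186 * dT + 2260) / 1000
= 15.64 * (4.186 * 72.12 + 2260) / 1000
= 40.0680 MJ

40.0680 MJ


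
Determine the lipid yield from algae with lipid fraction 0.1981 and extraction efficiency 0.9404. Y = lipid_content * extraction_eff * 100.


Y = lipid_content * extraction_eff * 100
= 0.1981 * 0.9404 * 100
= 18.6293%

18.6293%


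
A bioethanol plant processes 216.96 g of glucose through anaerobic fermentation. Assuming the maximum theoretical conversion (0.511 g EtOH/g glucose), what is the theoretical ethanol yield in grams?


Theoretical ethanol yield: m_EtOH = 0.511 * m_glucose
m_EtOH = 0.511 * 216.96 = 110.8666 g

110.8666 g


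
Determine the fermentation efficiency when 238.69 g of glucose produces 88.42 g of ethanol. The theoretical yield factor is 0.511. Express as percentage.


Fermentation efficiency = (actual / (0.511 * glucose)) * 100
= (88.42 / (0.511 * 238.69)) * 100
= 72.4929%

72.4929%


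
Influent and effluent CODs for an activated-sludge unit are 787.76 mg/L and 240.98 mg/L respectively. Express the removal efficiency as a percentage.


eta = (COD_in - COD_out) / COD_in * 100
= (787.76 - 240.98) / 787.76 * 100
= 69.4095%

69.4095%


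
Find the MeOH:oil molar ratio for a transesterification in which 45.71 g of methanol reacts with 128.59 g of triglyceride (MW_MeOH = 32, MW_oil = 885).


Molar ratio = n_MeOH / n_oil = (MeOH/32) / (oil/885) = (MeOH * 885) / (32 * oil)
= (45.71 * 885) / (32 * 128.59)
= 9.8310

9.8310


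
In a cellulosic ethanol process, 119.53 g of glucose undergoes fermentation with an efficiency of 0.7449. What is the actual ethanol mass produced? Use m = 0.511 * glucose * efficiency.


Actual ethanol: m = 0.511 * 119.53 * 0.7449
m = 45.4984 g

45.4984 g


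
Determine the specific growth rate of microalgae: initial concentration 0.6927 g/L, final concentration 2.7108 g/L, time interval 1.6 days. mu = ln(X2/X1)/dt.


mu = ln(X2/X1) / dt
= ln(2.7108/0.6927) / 1.6
= 0.8528 per day

0.8528 per day


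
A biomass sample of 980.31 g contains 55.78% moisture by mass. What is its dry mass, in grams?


Wd = Ww * (1 - MC/100)
= 980.31 * (1 - 55.78/100)
= 433.4931 g

433.4931 g


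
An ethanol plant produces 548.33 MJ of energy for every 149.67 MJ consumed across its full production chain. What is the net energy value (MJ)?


NEV = E_out - E_in
= 548.33 - 149.67
= 398.6600 MJ

398.6600 MJ


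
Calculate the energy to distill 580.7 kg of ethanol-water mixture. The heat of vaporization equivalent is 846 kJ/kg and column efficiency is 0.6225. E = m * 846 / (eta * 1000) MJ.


E = m * 846 / (eta * 1000)
= 580.7 * 846 / (0.6225 * 1000)
= 789.1923 MJ

789.1923 MJ


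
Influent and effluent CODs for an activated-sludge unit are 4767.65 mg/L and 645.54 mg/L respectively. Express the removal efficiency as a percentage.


eta = (COD_in - COD_out) / COD_in * 100
= (4767.65 - 645.54) / 4767.65 * 100
= 86.4600%

86.4600%


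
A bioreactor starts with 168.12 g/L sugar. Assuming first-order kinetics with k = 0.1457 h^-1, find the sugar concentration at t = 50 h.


S = S0 * exp(-k * t)
S = 168.12 * exp(-0.1457 * 50)
S = 0.1153 g/L

0.1153 g/L


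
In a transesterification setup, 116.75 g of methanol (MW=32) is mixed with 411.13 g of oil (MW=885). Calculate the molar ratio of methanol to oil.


Molar ratio = n_MeOH / n_oil = (MeOH/32) / (oil/885) = (MeOH * 885) / (32 * oil)
= (116.75 * 885) / (32 * 411.13)
= 7.8536

7.8536


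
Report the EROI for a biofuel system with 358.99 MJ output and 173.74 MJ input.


EROI = E_out / E_in
= 358.99 / 173.74
= 2.0662

2.0662


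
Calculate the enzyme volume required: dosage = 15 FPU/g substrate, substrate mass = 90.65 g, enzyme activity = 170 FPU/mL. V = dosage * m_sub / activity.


V = dosage * m_sub / activity
V = 15 * 90.65 / 170
V = 7.9985 mL

7.9985 mL


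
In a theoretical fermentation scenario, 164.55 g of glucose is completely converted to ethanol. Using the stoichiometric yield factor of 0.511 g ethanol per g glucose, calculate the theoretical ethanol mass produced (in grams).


Theoretical ethanol yield: m_EtOH = 0.511 * m_glucose
m_EtOH = 0.511 * 164.55 = 84.0851 g

84.0851 g


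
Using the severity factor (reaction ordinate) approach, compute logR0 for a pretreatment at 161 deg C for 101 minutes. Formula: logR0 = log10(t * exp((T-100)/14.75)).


logR0 = log10(t * exp((T - 100) / 14.75))
= log10(101 * exp((161 - 100) / 14.75))
= 3.8004

3.8004


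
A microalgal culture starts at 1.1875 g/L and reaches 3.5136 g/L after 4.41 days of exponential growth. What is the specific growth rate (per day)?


mu = ln(X2/X1) / dt
= ln(3.5136/1.1875) / 4.41
= 0.2460 per day

0.2460 per day


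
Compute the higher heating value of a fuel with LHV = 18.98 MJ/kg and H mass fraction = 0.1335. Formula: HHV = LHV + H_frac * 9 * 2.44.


HHV = LHV + H_frac * 9 * 2.44
= 18.98 + 0.1335 * 9 * 2.44
= 21.9117 MJ/kg

21.9117 MJ/kg


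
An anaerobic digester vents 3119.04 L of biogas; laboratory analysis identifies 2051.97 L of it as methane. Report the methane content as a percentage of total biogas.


CH4% = V_CH4 / V_total * 100
= 2051.97 / 3119.04 * 100
= 65.7885%

65.7885%


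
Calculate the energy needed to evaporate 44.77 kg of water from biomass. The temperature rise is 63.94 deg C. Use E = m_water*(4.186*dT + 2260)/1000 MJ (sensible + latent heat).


E = m_water * (4.186 * dT + 2260) / 1000
= 44.77 * (4.186 * 63.94 + 2260) / 1000
= 113.1630 MJ

113.1630 MJ


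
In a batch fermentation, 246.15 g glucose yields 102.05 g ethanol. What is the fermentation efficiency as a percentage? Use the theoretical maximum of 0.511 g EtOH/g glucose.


Fermentation efficiency = (actual / (0.511 * glucose)) * 100
= (102.05 / (0.511 * 246.15)) * 100
= 81.1320%

81.1320%


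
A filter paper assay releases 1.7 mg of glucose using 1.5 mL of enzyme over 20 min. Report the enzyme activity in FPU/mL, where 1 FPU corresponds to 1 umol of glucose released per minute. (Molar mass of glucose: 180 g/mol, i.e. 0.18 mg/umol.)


Activity = glucose_mg / (0.18 mg/umol * V_mL * t_min)
= 1.7 / (0.18 * 1.5 * 20)
= 0.3148 FPU/mL

0.3148 FPU/mL


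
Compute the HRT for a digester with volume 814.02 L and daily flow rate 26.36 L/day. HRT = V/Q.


HRT = V / Q
= 814.02 / 26.36
= 30.8809 days

30.8809 days


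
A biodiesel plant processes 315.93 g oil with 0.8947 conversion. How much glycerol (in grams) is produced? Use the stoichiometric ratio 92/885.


glycerol = oil * conv * (92/885)
= 315.93 * 0.8947 * 92 / 885
= 29.3841 g

29.3841 g


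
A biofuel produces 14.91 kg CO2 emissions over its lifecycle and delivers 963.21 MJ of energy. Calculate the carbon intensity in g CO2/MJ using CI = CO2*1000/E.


CI = CO2 * 1000 / E
= 14.91 * 1000 / 963.21
= 15.4795 g CO2/MJ

15.4795 g CO2/MJ


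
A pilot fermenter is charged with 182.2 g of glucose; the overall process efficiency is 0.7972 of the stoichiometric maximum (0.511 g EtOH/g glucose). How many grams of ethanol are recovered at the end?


Actual ethanol: m = 0.511 * 182.2 * 0.7972
m = 74.2227 g

74.2227 g


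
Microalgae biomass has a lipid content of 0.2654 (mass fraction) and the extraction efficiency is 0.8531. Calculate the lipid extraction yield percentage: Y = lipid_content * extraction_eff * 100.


Y = lipid_content * extraction_eff * 100
= 0.2654 * 0.8531 * 100
= 22.6413%

22.6413%


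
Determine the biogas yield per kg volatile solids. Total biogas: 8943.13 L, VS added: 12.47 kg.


Y = V / VS
= 8943.13 / 12.47
= 717.1716 L/kg VS

717.1716 L/kg VS


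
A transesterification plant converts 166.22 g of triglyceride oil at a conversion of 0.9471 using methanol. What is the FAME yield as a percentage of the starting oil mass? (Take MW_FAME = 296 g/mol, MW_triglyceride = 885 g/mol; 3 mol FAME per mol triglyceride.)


m_FAME = oil * conv * (3 * 296 / 885) = oil * conv * (888/885)
= 166.22 * 0.9471 * 888 / 885
= 157.9606 g
Y = m_FAME / oil * 100 = conv * (888/885) * 100
= 0.9471 * 888 / 885 * 100
= 95.03%

95.03%


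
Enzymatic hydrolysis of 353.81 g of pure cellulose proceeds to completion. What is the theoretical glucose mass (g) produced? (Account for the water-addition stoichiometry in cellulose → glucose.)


glucose = cellulose * 180/162
= 353.81 * 180/162
= 393.1222 g

393.1222 g


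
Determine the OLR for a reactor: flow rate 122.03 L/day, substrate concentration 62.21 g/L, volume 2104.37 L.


OLR = Q * S / V
= 122.03 * 62.21 / 2104.37
= 3.6075 g/L/day

3.6075 g/L/day


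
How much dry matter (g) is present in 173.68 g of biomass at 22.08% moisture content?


Wd = Ww * (1 - MC/100)
= 173.68 * (1 - 22.08/100)
= 135.3315 g

135.3315 g


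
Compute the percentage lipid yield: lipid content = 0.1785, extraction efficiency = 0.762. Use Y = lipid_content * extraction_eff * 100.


Y = lipid_content * extraction_eff * 100
= 0.1785 * 0.762 * 100
= 13.6017%

13.6017%


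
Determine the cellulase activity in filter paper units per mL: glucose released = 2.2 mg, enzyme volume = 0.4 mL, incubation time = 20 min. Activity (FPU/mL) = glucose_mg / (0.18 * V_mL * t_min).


Activity = glucose_mg / (0.18 mg/umol * V_mL * t_min)
= 2.2 / (0.18 * 0.4 * 20)
= 1.5278 FPU/mL

1.5278 FPU/mL


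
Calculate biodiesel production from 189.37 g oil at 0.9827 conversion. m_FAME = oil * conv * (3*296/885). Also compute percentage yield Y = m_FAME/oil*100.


m_FAME = oil * conv * (3 * 296 / 885) = oil * conv * (888/885)
= 189.37 * 0.9827 * 888 / 885
= 186.7247 g
Y = m_FAME / oil * 100 = conv * (888/885) * 100
= 0.9827 * 888 / 885 * 100
= 98.60%

186.7247 g FAME; Y = 98.60%


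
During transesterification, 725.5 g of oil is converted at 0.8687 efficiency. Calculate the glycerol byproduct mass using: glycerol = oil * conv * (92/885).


glycerol = oil * conv * (92/885)
= 725.5 * 0.8687 * 92 / 885
= 65.5167 g

65.5167 g


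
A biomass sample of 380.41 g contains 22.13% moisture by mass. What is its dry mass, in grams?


Wd = Ww * (1 - MC/100)
= 380.41 * (1 - 22.13/100)
= 296.2253 g

296.2253 g


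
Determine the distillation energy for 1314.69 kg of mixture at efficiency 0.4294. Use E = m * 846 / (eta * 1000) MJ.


E = m * 846 / (eta * 1000)
= 1314.69 * 846 / (0.4294 * 1000)
= 2590.1904 MJ

2590.1904 MJ


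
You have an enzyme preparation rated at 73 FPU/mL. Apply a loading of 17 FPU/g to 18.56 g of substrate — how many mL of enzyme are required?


V = dosage * m_sub / activity
V = 17 * 18.56 / 73
V = 4.3222 mL

4.3222 mL


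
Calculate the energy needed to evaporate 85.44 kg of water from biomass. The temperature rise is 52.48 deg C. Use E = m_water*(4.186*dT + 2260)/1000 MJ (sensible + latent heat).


E = m_water * (4.186 * dT + 2260) / 1000
= 85.44 * (4.186 * 52.48 + 2260) / 1000
= 211.8640 MJ

211.8640 MJ


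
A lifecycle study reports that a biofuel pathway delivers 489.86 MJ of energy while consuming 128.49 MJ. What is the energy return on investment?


EROI = E_out / E_in
= 489.86 / 128.49
= 3.8124

3.8124


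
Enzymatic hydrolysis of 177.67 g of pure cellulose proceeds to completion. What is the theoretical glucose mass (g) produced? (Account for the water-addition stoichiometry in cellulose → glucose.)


glucose = cellulose * 180/162
= 177.67 * 180/162
= 197.4111 g

197.4111 g


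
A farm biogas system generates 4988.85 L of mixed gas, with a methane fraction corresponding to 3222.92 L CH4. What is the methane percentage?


CH4% = V_CH4 / V_total * 100
= 3222.92 / 4988.85 * 100
= 64.6025%

64.6025%


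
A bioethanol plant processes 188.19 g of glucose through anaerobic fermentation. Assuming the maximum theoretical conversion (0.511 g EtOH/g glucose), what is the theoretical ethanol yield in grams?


Theoretical ethanol yield: m_EtOH = 0.511 * m_glucose
m_EtOH = 0.511 * 188.19 = 96.1651 g

96.1651 g


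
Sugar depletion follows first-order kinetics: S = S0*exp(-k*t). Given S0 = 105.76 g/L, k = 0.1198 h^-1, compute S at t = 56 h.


S = S0 * exp(-k * t)
S = 105.76 * exp(-0.1198 * 56)
S = 0.1290 g/L

0.1290 g/L


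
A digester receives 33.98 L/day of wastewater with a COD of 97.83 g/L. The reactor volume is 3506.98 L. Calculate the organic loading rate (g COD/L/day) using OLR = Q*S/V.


OLR = Q * S / V
= 33.98 * 97.83 / 3506.98
= 0.9479 g/L/day

0.9479 g/L/day


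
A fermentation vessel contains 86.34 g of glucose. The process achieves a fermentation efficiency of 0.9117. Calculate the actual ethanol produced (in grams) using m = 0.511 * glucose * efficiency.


Actual ethanol: m = 0.511 * 86.34 * 0.9117
m = 40.2240 g

40.2240 g


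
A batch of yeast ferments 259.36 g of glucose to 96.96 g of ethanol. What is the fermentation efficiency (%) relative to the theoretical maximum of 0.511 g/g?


Fermentation efficiency = (actual / (0.511 * glucose)) * 100
= (96.96 / (0.511 * 259.36)) * 100
= 73.1592%

73.1592%


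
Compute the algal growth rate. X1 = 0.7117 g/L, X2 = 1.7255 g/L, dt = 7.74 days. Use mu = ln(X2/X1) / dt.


mu = ln(X2/X1) / dt
= ln(1.7255/0.7117) / 7.74
= 0.1144 per day

0.1144 per day


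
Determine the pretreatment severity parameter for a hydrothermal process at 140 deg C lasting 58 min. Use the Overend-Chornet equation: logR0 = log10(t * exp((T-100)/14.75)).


logR0 = log10(t * exp((T - 100) / 14.75))
= log10(58 * exp((140 - 100) / 14.75))
= 2.9412

2.9412


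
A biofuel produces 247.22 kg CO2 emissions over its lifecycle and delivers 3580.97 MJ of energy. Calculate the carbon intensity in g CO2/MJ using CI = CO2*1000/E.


CI = CO2 * 1000 / E
= 247.22 * 1000 / 3580.97
= 69.0372 g CO2/MJ

69.0372 g CO2/MJ


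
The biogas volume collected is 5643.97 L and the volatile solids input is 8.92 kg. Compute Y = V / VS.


Y = V / VS
= 5643.97 / 8.92
= 632.7321 L/kg VS

632.7321 L/kg VS


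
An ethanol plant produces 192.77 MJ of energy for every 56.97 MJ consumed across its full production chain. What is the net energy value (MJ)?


NEV = E_out - E_in
= 192.77 - 56.97
= 135.8000 MJ

135.8000 MJ


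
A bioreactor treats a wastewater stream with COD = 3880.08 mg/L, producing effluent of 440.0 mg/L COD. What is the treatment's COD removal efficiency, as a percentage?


eta = (COD_in - COD_out) / COD_in * 100
= (3880.08 - 440.0) / 3880.08 * 100
= 88.6600%

88.6600%


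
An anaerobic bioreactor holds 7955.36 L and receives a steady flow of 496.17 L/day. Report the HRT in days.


HRT = V / Q
= 7955.36 / 496.17
= 16.0335 days

16.0335 days


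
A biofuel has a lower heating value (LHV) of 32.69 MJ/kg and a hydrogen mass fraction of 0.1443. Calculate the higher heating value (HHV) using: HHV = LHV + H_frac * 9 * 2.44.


HHV = LHV + H_frac * 9 * 2.44
= 32.69 + 0.1443 * 9 * 2.44
= 35.8588 MJ/kg

35.8588 MJ/kg


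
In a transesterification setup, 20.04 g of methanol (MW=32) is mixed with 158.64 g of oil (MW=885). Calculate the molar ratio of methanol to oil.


Molar ratio = n_MeOH / n_oil = (MeOH/32) / (oil/885) = (MeOH * 885) / (32 * oil)
= (20.04 * 885) / (32 * 158.64)
= 3.4936

3.4936


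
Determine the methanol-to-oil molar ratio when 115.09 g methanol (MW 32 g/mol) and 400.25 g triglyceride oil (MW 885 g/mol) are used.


Molar ratio = n_MeOH / n_oil = (MeOH/32) / (oil/885) = (MeOH * 885) / (32 * oil)
= (115.09 * 885) / (32 * 400.25)
= 7.9524

7.9524


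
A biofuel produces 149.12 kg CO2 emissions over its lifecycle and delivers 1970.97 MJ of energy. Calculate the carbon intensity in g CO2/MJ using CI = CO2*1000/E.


CI = CO2 * 1000 / E
= 149.12 * 1000 / 1970.97
= 75.6582 g CO2/MJ

75.6582 g CO2/MJ


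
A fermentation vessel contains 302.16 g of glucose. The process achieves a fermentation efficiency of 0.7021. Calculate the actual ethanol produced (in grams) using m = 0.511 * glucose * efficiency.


Actual ethanol: m = 0.511 * 302.16 * 0.7021
m = 108.4069 g

108.4069 g


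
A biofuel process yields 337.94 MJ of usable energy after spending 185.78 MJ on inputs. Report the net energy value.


NEV = E_out - E_in
= 337.94 - 185.78
= 152.1600 MJ

152.1600 MJ


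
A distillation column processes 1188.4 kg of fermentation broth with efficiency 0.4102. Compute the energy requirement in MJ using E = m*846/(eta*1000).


E = m * 846 / (eta * 1000)
= 1188.4 * 846 / (0.4102 * 1000)
= 2450.9664 MJ

2450.9664 MJ


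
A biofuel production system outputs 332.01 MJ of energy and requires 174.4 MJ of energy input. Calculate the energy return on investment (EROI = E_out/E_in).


EROI = E_out / E_in
= 332.01 / 174.4
= 1.9037

1.9037


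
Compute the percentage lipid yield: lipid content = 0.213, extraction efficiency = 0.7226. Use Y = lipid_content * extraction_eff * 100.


Y = lipid_content * extraction_eff * 100
= 0.213 * 0.7226 * 100
= 15.3914%

15.3914%


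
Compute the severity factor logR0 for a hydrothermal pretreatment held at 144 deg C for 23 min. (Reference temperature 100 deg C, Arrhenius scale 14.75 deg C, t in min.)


logR0 = log10(t * exp((T - 100) / 14.75))
= log10(23 * exp((144 - 100) / 14.75))
= 2.6573

2.6573


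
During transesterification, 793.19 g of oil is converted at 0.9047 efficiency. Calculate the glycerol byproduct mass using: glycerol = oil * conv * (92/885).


glycerol = oil * conv * (92/885)
= 793.19 * 0.9047 * 92 / 885
= 74.5979 g

74.5979 g


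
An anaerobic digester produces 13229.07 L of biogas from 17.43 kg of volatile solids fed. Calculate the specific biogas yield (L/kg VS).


Y = V / VS
= 13229.07 / 17.43
= 758.9828 L/kg VS

758.9828 L/kg VS


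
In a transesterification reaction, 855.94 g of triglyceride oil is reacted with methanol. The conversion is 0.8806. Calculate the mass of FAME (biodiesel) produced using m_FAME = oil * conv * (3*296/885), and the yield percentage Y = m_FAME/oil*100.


m_FAME = oil * conv * (3 * 296 / 885) = oil * conv * (888/885)
= 855.94 * 0.8806 * 888 / 885
= 756.2958 g
Y = m_FAME / oil * 100 = conv * (888/885) * 100
= 0.8806 * 888 / 885 * 100
= 88.36%

756.2958 g FAME; Y = 88.36%


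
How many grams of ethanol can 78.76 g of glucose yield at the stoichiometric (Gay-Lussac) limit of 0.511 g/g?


Theoretical ethanol yield: m_EtOH = 0.511 * m_glucose
m_EtOH = 0.511 * 78.76 = 40.2464 g

40.2464 g


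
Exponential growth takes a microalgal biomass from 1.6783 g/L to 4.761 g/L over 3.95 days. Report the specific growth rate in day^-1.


mu = ln(X2/X1) / dt
= ln(4.761/1.6783) / 3.95
= 0.2640 per day

0.2640 per day


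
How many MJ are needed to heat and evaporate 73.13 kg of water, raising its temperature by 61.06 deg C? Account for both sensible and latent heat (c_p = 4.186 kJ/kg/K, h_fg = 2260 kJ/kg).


E = m_water * (4.186 * dT + 2260) / 1000
= 73.13 * (4.186 * 61.06 + 2260) / 1000
= 183.9656 MJ

183.9656 MJ


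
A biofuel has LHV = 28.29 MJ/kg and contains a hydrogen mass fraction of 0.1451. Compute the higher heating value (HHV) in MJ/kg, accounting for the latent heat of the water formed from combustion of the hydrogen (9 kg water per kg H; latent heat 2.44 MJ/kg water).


HHV = LHV + H_frac * 9 * 2.44
= 28.29 + 0.1451 * 9 * 2.44
= 31.4764 MJ/kg

31.4764 MJ/kg


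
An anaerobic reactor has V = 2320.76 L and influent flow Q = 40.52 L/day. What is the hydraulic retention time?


HRT = V / Q
= 2320.76 / 40.52
= 57.2744 days

57.2744 days


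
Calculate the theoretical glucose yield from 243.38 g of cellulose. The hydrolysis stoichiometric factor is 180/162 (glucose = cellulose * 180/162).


glucose = cellulose * 180/162
= 243.38 * 180/162
= 270.4222 g

270.4222 g


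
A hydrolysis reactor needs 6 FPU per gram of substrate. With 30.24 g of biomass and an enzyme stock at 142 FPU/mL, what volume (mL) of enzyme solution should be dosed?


V = dosage * m_sub / activity
V = 6 * 30.24 / 142
V = 1.2777 mL

1.2777 mL


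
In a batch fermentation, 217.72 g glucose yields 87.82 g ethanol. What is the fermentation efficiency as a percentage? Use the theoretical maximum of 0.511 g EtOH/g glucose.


Fermentation efficiency = (actual / (0.511 * glucose)) * 100
= (87.82 / (0.511 * 217.72)) * 100
= 78.9358%

78.9358%


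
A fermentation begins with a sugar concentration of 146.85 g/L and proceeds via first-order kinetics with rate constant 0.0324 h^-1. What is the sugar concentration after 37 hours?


S = S0 * exp(-k * t)
S = 146.85 * exp(-0.0324 * 37)
S = 44.2835 g/L

44.2835 g/L


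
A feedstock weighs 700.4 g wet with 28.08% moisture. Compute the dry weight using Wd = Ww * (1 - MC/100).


Wd = Ww * (1 - MC/100)
= 700.4 * (1 - 28.08/100)
= 503.7277 g

503.7277 g


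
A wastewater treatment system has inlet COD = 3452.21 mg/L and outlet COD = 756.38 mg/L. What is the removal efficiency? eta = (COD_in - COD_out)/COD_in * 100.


eta = (COD_in - COD_out) / COD_in * 100
= (3452.21 - 756.38) / 3452.21 * 100
= 78.0900%

78.0900%


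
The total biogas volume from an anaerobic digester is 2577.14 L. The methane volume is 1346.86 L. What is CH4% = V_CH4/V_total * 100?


CH4% = V_CH4 / V_total * 100
= 1346.86 / 2577.14 * 100
= 52.2618%

52.2618%


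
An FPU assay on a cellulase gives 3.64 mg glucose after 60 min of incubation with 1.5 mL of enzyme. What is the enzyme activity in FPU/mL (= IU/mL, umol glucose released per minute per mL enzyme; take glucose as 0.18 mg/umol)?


Activity = glucose_mg / (0.18 mg/umol * V_mL * t_min)
= 3.64 / (0.18 * 1.5 * 60)
= 0.2247 FPU/mL

0.2247 FPU/mL


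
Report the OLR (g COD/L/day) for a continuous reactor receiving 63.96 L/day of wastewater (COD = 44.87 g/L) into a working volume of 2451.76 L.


OLR = Q * S / V
= 63.96 * 44.87 / 2451.76
= 1.1705 g/L/day

1.1705 g/L/day


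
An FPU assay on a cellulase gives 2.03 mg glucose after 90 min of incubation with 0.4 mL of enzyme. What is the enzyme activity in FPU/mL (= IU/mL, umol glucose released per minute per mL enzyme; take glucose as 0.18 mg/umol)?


Activity = glucose_mg / (0.18 mg/umol * V_mL * t_min)
= 2.03 / (0.18 * 0.4 * 90)
= 0.3133 FPU/mL

0.3133 FPU/mL


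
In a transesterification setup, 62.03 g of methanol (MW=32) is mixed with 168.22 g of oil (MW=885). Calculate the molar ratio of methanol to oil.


Molar ratio = n_MeOH / n_oil = (MeOH/32) / (oil/885) = (MeOH * 885) / (32 * oil)
= (62.03 * 885) / (32 * 168.22)
= 10.1981

10.1981


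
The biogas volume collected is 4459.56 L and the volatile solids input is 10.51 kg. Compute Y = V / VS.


Y = V / VS
= 4459.56 / 10.51
= 424.3159 L/kg VS

424.3159 L/kg VS


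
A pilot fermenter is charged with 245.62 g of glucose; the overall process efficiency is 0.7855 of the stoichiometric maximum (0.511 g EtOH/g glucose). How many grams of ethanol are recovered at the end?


Actual ethanol: m = 0.511 * 245.62 * 0.7855
m = 98.5895 g

98.5895 g


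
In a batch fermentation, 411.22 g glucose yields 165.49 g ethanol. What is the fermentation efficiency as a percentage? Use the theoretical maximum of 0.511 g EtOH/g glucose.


Fermentation efficiency = (actual / (0.511 * glucose)) * 100
= (165.49 / (0.511 * 411.22)) * 100
= 78.7547%

78.7547%


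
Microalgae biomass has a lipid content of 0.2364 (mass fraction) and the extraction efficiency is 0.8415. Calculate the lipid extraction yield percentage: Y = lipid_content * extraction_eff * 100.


Y = lipid_content * extraction_eff * 100
= 0.2364 * 0.8415 * 100
= 19.8931%

19.8931%


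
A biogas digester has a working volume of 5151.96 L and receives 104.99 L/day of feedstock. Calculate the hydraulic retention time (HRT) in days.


HRT = V / Q
= 5151.96 / 104.99
= 49.0710 days

49.0710 days


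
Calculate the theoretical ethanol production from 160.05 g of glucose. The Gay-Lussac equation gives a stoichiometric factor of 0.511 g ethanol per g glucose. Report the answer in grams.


Theoretical ethanol yield: m_EtOH = 0.511 * m_glucose
m_EtOH = 0.511 * 160.05 = 81.7856 g

81.7856 g


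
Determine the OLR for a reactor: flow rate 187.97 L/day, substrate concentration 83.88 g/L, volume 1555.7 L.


OLR = Q * S / V
= 187.97 * 83.88 / 1555.7
= 10.1349 g/L/day

10.1349 g/L/day


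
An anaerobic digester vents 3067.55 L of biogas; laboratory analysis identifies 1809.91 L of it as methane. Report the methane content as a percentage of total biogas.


CH4% = V_CH4 / V_total * 100
= 1809.91 / 3067.55 * 100
= 59.0018%

59.0018%


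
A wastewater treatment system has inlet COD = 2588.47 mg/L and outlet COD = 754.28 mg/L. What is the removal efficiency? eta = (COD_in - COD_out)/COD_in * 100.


eta = (COD_in - COD_out) / COD_in * 100
= (2588.47 - 754.28) / 2588.47 * 100
= 70.8600%

70.8600%


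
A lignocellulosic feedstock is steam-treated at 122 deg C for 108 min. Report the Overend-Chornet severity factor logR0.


logR0 = log10(t * exp((T - 100) / 14.75))
= log10(108 * exp((122 - 100) / 14.75))
= 2.6812

2.6812


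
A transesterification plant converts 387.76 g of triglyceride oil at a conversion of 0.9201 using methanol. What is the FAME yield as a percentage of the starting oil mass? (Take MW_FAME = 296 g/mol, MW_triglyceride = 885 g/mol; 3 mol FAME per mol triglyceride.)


m_FAME = oil * conv * (3 * 296 / 885) = oil * conv * (888/885)
= 387.76 * 0.9201 * 888 / 885
= 357.9874 g
Y = m_FAME / oil * 100 = conv * (888/885) * 100
= 0.9201 * 888 / 885 * 100
= 92.32%

92.32%


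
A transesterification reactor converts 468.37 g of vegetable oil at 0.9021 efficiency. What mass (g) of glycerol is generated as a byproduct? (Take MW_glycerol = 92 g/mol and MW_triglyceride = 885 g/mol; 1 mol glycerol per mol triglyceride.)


glycerol = oil * conv * (92/885)
= 468.37 * 0.9021 * 92 / 885
= 43.9226 g

43.9226 g


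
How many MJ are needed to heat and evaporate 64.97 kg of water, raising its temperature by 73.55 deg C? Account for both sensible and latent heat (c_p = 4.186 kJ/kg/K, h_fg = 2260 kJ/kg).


E = m_water * (4.186 * dT + 2260) / 1000
= 64.97 * (4.186 * 73.55 + 2260) / 1000
= 166.8352 MJ

166.8352 MJ


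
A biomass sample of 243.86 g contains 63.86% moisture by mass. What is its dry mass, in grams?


Wd = Ww * (1 - MC/100)
= 243.86 * (1 - 63.86/100)
= 88.1310 g

88.1310 g


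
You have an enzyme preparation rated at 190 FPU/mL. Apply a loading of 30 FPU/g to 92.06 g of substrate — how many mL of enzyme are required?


V = dosage * m_sub / activity
V = 30 * 92.06 / 190
V = 14.5358 mL

14.5358 mL


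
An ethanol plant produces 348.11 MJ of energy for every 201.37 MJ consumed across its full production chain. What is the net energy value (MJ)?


NEV = E_out - E_in
= 348.11 - 201.37
= 146.7400 MJ

146.7400 MJ


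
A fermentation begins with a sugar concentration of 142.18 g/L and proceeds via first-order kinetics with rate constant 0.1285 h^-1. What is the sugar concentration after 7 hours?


S = S0 * exp(-k * t)
S = 142.18 * exp(-0.1285 * 7)
S = 57.8350 g/L

57.8350 g/L


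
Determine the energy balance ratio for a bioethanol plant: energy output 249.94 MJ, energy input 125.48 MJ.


EROI = E_out / E_in
= 249.94 / 125.48
= 1.9919

1.9919


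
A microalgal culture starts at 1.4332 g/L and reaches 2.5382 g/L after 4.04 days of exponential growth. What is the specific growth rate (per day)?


mu = ln(X2/X1) / dt
= ln(2.5382/1.4332) / 4.04
= 0.1415 per day

0.1415 per day


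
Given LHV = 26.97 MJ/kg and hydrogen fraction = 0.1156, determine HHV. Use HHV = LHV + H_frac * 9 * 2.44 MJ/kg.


HHV = LHV + H_frac * 9 * 2.44
= 26.97 + 0.1156 * 9 * 2.44
= 29.5086 MJ/kg

29.5086 MJ/kg


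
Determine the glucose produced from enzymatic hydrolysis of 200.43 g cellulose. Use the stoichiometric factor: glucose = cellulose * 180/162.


glucose = cellulose * 180/162
= 200.43 * 180/162
= 222.7000 g

222.7000 g


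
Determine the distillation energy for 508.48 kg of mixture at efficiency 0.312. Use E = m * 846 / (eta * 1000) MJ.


E = m * 846 / (eta * 1000)
= 508.48 * 846 / (0.312 * 1000)
= 1378.7631 MJ

1378.7631 MJ


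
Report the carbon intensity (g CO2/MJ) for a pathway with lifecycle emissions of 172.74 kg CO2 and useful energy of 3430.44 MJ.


CI = CO2 * 1000 / E
= 172.74 * 1000 / 3430.44
= 50.3551 g CO2/MJ

50.3551 g CO2/MJ


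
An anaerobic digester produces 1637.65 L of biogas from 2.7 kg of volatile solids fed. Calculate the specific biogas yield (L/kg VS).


Y = V / VS
= 1637.65 / 2.7
= 606.5370 L/kg VS

606.5370 L/kg VS


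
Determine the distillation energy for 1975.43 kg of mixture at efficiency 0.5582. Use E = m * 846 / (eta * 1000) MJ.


E = m * 846 / (eta * 1000)
= 1975.43 * 846 / (0.5582 * 1000)
= 2993.9337 MJ

2993.9337 MJ


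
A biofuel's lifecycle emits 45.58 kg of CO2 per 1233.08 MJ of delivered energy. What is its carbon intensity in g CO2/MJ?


CI = CO2 * 1000 / E
= 45.58 * 1000 / 1233.08
= 36.9643 g CO2/MJ

36.9643 g CO2/MJ


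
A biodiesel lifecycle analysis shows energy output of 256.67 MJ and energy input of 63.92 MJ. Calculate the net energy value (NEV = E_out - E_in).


NEV = E_out - E_in
= 256.67 - 63.92
= 192.7500 MJ

192.7500 MJ


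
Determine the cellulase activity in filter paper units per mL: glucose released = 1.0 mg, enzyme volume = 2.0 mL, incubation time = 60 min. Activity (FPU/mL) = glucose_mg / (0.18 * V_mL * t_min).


Activity = glucose_mg / (0.18 mg/umol * V_mL * t_min)
= 1.0 / (0.18 * 2.0 * 60)
= 0.0463 FPU/mL

0.0463 FPU/mL


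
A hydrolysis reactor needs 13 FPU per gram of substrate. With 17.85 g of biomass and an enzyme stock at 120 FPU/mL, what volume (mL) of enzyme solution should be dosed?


V = dosage * m_sub / activity
V = 13 * 17.85 / 120
V = 1.9338 mL

1.9338 mL


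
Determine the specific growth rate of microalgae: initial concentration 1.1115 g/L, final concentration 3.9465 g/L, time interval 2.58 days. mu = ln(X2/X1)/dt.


mu = ln(X2/X1) / dt
= ln(3.9465/1.1115) / 2.58
= 0.4911 per day

0.4911 per day


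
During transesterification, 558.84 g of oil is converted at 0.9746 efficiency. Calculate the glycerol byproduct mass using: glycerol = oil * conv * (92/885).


glycerol = oil * conv * (92/885)
= 558.84 * 0.9746 * 92 / 885
= 56.6185 g

56.6185 g


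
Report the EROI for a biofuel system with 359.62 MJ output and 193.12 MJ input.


EROI = E_out / E_in
= 359.62 / 193.12
= 1.8622

1.8622


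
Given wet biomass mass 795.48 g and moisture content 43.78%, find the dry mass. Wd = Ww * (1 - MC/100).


Wd = Ww * (1 - MC/100)
= 795.48 * (1 - 43.78/100)
= 447.2189 g

447.2189 g


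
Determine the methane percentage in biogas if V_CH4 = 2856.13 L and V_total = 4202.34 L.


CH4% = V_CH4 / V_total * 100
= 2856.13 / 4202.34 * 100
= 67.9652%

67.9652%


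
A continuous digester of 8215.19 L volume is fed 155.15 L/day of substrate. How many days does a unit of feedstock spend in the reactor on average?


HRT = V / Q
= 8215.19 / 155.15
= 52.9500 days

52.9500 days


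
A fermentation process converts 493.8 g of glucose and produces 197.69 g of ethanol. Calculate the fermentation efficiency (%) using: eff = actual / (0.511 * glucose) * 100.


Fermentation efficiency = (actual / (0.511 * glucose)) * 100
= (197.69 / (0.511 * 493.8)) * 100
= 78.3453%

78.3453%


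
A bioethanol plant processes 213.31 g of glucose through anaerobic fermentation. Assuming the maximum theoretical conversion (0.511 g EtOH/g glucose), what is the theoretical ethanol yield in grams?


Theoretical ethanol yield: m_EtOH = 0.511 * m_glucose
m_EtOH = 0.511 * 213.31 = 109.0014 g

109.0014 g


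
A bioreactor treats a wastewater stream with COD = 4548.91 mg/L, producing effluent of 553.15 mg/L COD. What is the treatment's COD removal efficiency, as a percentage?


eta = (COD_in - COD_out) / COD_in * 100
= (4548.91 - 553.15) / 4548.91 * 100
= 87.8399%

87.8399%


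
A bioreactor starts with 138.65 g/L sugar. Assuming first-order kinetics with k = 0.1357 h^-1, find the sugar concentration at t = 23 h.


S = S0 * exp(-k * t)
S = 138.65 * exp(-0.1357 * 23)
S = 6.1157 g/L

6.1157 g/L


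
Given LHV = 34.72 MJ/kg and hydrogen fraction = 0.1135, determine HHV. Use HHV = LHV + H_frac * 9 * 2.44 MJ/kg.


HHV = LHV + H_frac * 9 * 2.44
= 34.72 + 0.1135 * 9 * 2.44
= 37.2125 MJ/kg

37.2125 MJ/kg


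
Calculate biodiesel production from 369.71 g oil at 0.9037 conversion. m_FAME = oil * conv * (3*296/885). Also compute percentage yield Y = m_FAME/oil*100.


m_FAME = oil * conv * (3 * 296 / 885) = oil * conv * (888/885)
= 369.71 * 0.9037 * 888 / 885
= 335.2395 g
Y = m_FAME / oil * 100 = conv * (888/885) * 100
= 0.9037 * 888 / 885 * 100
= 90.68%

335.2395 g FAME; Y = 90.68%


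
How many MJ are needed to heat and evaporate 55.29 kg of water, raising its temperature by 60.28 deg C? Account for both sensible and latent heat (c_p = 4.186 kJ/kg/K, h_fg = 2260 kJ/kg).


E = m_water * (4.186 * dT + 2260) / 1000
= 55.29 * (4.186 * 60.28 + 2260) / 1000
= 138.9068 MJ

138.9068 MJ


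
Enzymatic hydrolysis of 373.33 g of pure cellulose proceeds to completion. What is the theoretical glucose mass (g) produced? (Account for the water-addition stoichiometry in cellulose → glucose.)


glucose = cellulose * 180/162
= 373.33 * 180/162
= 414.8111 g

414.8111 g


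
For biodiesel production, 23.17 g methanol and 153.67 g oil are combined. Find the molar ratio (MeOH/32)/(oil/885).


Molar ratio = n_MeOH / n_oil = (MeOH/32) / (oil/885) = (MeOH * 885) / (32 * oil)
= (23.17 * 885) / (32 * 153.67)
= 4.1699

4.1699


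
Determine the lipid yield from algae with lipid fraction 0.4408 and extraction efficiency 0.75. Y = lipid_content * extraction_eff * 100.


Y = lipid_content * extraction_eff * 100
= 0.4408 * 0.75 * 100
= 33.0600%

33.0600%


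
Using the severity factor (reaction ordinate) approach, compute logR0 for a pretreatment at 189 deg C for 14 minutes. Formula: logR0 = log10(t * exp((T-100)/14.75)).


logR0 = log10(t * exp((T - 100) / 14.75))
= log10(14 * exp((189 - 100) / 14.75))
= 3.7666

3.7666


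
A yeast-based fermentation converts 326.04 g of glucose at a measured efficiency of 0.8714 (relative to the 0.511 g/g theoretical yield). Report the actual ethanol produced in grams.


Actual ethanol: m = 0.511 * 326.04 * 0.8714
m = 145.1809 g

145.1809 g


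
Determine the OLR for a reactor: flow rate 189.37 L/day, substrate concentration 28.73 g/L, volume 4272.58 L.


OLR = Q * S / V
= 189.37 * 28.73 / 4272.58
= 1.2734 g/L/day

1.2734 g/L/day


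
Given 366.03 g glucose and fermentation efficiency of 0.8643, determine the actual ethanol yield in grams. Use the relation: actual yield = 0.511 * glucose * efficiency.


Actual ethanol: m = 0.511 * 366.03 * 0.8643
m = 161.6598 g

161.6598 g


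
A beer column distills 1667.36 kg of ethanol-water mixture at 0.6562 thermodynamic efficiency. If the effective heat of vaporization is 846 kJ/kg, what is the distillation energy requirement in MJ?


E = m * 846 / (eta * 1000)
= 1667.36 * 846 / (0.6562 * 1000)
= 2149.6290 MJ

2149.6290 MJ


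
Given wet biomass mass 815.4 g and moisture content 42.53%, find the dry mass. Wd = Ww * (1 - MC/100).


Wd = Ww * (1 - MC/100)
= 815.4 * (1 - 42.53/100)
= 468.6104 g

468.6104 g


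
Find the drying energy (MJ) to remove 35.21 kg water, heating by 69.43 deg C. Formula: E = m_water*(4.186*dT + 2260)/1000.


E = m_water * (4.186 * dT + 2260) / 1000
= 35.21 * (4.186 * 69.43 + 2260) / 1000
= 89.8078 MJ

89.8078 MJ


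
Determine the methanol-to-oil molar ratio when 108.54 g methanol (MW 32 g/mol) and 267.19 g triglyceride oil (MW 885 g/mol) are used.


Molar ratio = n_MeOH / n_oil = (MeOH/32) / (oil/885) = (MeOH * 885) / (32 * oil)
= (108.54 * 885) / (32 * 267.19)
= 11.2347

11.2347
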